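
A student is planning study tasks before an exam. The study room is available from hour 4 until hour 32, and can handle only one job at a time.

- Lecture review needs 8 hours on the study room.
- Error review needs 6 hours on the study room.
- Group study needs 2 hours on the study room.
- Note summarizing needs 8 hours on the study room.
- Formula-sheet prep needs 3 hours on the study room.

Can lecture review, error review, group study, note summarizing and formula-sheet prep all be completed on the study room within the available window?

The study room window is 32 − 4 = 28 hours.
Running back to back, the jobs need 8 + 6 + 2 + 8 + 3 = 27 hours on the study room.
Since 27 ≤ 28, they fit within the window.

Yes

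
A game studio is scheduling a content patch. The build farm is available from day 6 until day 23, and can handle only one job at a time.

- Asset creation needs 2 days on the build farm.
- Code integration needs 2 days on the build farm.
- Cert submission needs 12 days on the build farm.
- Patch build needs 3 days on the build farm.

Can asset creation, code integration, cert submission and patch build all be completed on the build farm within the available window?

No

The build farm window is 23 − 6 = 17 days.
Running back to back, the jobs need 2 + 2 + 12 + 3 = 19 days on the build farm.
Since 19 > 17, they cannot all fit.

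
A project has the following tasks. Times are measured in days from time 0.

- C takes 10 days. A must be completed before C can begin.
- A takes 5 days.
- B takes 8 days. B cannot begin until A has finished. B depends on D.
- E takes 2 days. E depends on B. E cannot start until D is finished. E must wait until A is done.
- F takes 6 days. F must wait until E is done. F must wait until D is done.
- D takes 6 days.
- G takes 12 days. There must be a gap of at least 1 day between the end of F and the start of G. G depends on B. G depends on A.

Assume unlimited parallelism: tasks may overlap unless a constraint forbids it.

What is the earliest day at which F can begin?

D has no prerequisites, so it starts at day 0 and finishes at day 6.
Nothing blocks A, so it runs from day 0 to day 5.
B has to wait for A (finishes day 5); D (finishes day 6). The latest of these is day 6, so B runs day 6 to 6 + 8 = day 14.
E needs all of B (finishes day 14); D (finishes day 6); A (finishes day 5). That puts its earliest start at day 14; it finishes at 14 + 2 = day 16.
F waits on E (finishes day 16); D (finishes day 6). The latest of these is day 16, which is the earliest F can start.

16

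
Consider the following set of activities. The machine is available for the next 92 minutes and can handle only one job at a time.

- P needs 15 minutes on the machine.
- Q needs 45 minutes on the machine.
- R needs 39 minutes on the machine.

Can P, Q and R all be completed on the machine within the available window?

No

Running back to back, the jobs need 15 + 45 + 39 = 99 minutes on the machine.
Since 99 > 92, they cannot all fit.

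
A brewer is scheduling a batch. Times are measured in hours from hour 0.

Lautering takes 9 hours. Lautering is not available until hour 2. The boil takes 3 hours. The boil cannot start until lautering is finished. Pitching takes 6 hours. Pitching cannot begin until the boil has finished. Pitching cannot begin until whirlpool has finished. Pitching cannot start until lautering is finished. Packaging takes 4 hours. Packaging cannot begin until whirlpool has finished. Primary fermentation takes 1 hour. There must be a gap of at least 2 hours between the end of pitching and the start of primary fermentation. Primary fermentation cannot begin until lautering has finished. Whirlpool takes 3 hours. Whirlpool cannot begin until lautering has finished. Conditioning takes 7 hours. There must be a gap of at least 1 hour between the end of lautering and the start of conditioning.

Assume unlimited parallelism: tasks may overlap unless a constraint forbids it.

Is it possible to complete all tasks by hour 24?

Yes

After its own release at hour 2, lautering can start at hour 2 and finishes at hour 11.
Conditioning waits on lautering (finishes hour 11, plus 1-hour gap → hour 12), so it starts at hour 12 and finishes at 12 + 7 = hour 19.
After lautering (finishes hour 11), whirlpool can start at hour 11 and finishes at hour 14.
After whirlpool (finishes hour 14), packaging can start at hour 14 and finishes at hour 18.
After lautering (finishes hour 11), the boil can start at hour 11 and finishes at hour 14.
Pitching needs all of the boil (finishes hour 14); whirlpool (finishes hour 14); lautering (finishes hour 11). That puts its earliest start at hour 14; it finishes at 14 + 6 = hour 20.
Primary fermentation has to wait for pitching (finishes hour 20, plus 2-hour gap → hour 22); lautering (finishes hour 11). The latest of these is hour 22, so primary fermentation runs hour 22 to 22 + 1 = hour 23.
Every task is finished by hour 23, which is no later than the deadline of 24, so the schedule is feasible.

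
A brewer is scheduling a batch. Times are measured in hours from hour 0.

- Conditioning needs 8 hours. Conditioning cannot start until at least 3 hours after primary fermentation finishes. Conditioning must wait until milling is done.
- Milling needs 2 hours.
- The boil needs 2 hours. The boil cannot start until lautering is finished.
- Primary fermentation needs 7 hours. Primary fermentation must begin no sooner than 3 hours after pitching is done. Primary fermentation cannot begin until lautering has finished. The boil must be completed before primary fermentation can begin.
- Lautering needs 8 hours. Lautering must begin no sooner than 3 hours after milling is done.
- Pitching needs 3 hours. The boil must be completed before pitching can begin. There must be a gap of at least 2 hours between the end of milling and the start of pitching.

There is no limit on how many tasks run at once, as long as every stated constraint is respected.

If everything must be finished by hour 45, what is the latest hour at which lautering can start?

11

Nothing follows conditioning; the deadline of hour 45 is its only limit. It must start by 45 − 8 = hour 37.
Primary fermentation has to be done before conditioning (must start by hour 37, minus 3-hour gap → hour 34). That means finishing by hour 34, i.e. starting by 34 − 7 = hour 27.
Pitching feeds into primary fermentation (must start by hour 27, minus 3-hour gap → hour 24); so pitching must finish by hour 24 and therefore start by hour 21.
For the boil: pitching (must start by hour 21); primary fermentation (must start by hour 27). The most restrictive is hour 21; with a 2-hour duration, the boil must start by hour 19.
Lautering must finish in time for the boil (must start by hour 19); primary fermentation (must start by hour 27). The tightest is hour 19, so lautering must start by 19 − 8 = hour 11.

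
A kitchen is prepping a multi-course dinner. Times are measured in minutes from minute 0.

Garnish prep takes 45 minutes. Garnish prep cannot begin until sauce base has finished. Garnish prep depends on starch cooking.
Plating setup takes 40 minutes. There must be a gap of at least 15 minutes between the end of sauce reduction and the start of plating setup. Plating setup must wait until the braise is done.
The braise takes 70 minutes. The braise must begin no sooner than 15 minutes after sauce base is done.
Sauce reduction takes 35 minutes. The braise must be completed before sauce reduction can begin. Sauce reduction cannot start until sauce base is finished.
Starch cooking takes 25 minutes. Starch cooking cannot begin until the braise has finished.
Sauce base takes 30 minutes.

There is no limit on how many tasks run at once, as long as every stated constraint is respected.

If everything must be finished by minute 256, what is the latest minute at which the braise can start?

96

Nothing follows plating setup; the deadline of minute 256 is its only limit. It must start by 256 − 40 = minute 216.
Sauce reduction has to be done before plating setup (must start by minute 216, minus 15-minute gap → minute 201). That means finishing by minute 201, i.e. starting by 201 − 35 = minute 166.
Nothing follows garnish prep; the deadline of minute 256 is its only limit. It must start by 256 − 45 = minute 211.
Starch cooking has to be done before garnish prep (must start by minute 211). That means finishing by minute 211, i.e. starting by 211 − 25 = minute 186.
The braise must finish in time for sauce reduction (must start by minute 166); starch cooking (must start by minute 186); plating setup (must start by minute 216). The tightest is minute 166, so the braise must start by 166 − 70 = minute 96.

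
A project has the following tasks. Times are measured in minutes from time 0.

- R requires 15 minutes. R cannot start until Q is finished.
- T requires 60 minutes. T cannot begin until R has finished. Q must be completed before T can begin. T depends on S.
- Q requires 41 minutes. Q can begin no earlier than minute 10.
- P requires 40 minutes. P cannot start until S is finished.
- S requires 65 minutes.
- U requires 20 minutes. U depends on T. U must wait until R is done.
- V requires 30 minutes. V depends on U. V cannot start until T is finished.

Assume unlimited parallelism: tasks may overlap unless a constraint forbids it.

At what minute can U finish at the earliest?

S can start immediately at minute 0; it finishes at minute 65.
Q waits on its own release at minute 10, so it starts at minute 10 and finishes at 10 + 41 = minute 51.
R cannot begin until Q (finishes minute 51). It runs from minute 51 to 51 + 15 = minute 66.
T needs all of R (finishes minute 66); Q (finishes minute 51); S (finishes minute 65). That puts its earliest start at minute 66; it finishes at 66 + 60 = minute 126.
U needs all of T (finishes minute 126); R (finishes minute 66). That puts its earliest start at minute 126; it finishes at 126 + 20 = minute 146.

146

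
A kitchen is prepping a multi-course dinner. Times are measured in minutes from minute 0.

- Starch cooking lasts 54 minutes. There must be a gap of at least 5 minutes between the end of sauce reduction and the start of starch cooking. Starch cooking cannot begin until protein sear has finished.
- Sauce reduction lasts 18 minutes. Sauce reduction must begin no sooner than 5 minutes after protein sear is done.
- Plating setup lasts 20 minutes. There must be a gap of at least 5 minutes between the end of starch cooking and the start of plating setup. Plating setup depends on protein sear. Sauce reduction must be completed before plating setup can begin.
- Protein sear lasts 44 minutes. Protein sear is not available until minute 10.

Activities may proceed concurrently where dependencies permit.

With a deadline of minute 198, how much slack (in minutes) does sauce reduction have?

After its own release at minute 10, protein sear can start at minute 10 and finishes at minute 54.
Sauce reduction cannot begin until protein sear (finishes minute 54, plus 5-minute gap → minute 59). It runs from minute 59 to 59 + 18 = minute 77.

Working backward from the deadline:
To finish by minute 198, plating setup (duration 20) must start no later than minute 178.
Starch cooking has to be done before plating setup (must start by minute 178, minus 5-minute gap → minute 173). That means finishing by minute 173, i.e. starting by 173 − 54 = minute 119.
Sauce reduction has several dependents: starch cooking (must start by minute 119, minus 5-minute gap → minute 114); plating setup (must start by minute 178). The earliest of those limits is minute 114, so sauce reduction must start by 114 − 18 = minute 96.
So sauce reduction can start as early as minute 59 and as late as minute 96, giving 96 − 59 = 37 minutes of slack.

37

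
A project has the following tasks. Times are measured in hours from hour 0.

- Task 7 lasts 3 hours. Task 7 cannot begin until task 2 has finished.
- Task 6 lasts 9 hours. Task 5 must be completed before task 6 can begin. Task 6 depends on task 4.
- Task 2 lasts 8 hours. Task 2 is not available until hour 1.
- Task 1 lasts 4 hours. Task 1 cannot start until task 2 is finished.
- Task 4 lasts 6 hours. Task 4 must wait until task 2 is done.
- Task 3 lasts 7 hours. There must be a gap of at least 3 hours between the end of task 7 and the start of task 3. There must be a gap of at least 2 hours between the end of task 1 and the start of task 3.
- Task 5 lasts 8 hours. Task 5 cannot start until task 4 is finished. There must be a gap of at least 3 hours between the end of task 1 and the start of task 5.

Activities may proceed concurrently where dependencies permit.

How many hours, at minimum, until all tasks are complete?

After its own release at hour 1, task 2 can start at hour 1 and finishes at hour 9.
Task 7 waits on task 2 (finishes hour 9), so it starts at hour 9 and finishes at 9 + 3 = hour 12.
Task 4 cannot begin until task 2 (finishes hour 9). It runs from hour 9 to 9 + 6 = hour 15.
Task 1 cannot begin until task 2 (finishes hour 9). It runs from hour 9 to 9 + 4 = hour 13.
Task 5 cannot start until task 4 (finishes hour 15); task 1 (finishes hour 13, plus 3-hour gap → hour 16). The controlling bound is hour 16, so task 5 finishes at 16 + 8 = hour 24.
For task 6: task 5 (finishes hour 24); task 4 (finishes hour 15). Taking the maximum gives a start of hour 24, and it finishes at 24 + 9 = hour 33.
Task 3 has to wait for task 7 (finishes hour 12, plus 3-hour gap → hour 15); task 1 (finishes hour 13, plus 2-hour gap → hour 15). The latest of these is hour 15, so task 3 runs hour 15 to 15 + 7 = hour 22.
All tasks are finished once the last one completes. Finish times: Task 1 at 13, Task 2 at 9, Task 3 at 22, Task 4 at 15, Task 5 at 24, Task 6 at 33, Task 7 at 12. The latest is hour 33.

33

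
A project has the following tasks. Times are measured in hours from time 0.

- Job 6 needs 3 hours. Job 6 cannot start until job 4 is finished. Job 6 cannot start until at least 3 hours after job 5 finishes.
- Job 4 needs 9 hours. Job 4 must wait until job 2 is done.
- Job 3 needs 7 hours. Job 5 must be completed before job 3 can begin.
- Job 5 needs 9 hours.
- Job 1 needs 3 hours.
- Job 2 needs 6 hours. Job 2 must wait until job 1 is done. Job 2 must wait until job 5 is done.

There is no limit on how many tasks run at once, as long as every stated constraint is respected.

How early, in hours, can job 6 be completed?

27

Job 5 has no prerequisites, so it starts at hour 0 and finishes at hour 9.
Nothing blocks job 1, so it runs from hour 0 to hour 3.
Job 2 cannot start until job 1 (finishes hour 3); job 5 (finishes hour 9). The controlling bound is hour 9, so job 2 finishes at 9 + 6 = hour 15.
After job 2 (finishes hour 15), job 4 can start at hour 15 and finishes at hour 24.
Job 6 has to wait for job 4 (finishes hour 24); job 5 (finishes hour 9, plus 3-hour gap → hour 12). The latest of these is hour 24, so job 6 runs hour 24 to 24 + 3 = hour 27.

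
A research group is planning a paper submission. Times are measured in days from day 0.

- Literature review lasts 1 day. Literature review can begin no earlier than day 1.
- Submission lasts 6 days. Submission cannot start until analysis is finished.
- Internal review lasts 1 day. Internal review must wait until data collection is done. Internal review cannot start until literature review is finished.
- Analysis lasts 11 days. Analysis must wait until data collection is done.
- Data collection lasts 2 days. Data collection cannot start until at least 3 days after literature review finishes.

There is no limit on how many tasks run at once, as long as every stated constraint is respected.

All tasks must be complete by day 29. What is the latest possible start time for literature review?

Submission must finish by day 29; it takes 6 days, so it must start by 29 − 6 = day 23.
Analysis must finish before submission (must start by day 23). With an 11-day duration, analysis must start by 23 − 11 = day 12.
Internal review has no dependents, so it just needs to finish by day 29. Starting by 29 − 1 = day 28 achieves that.
Data collection must finish in time for analysis (must start by day 12); internal review (must start by day 28). The tightest is day 12, so data collection must start by 12 − 2 = day 10.
For literature review: data collection (must start by day 10, minus 3-day gap → day 7); internal review (must start by day 28). The most restrictive is day 7; with a 1-day duration, literature review must start by day 6.

6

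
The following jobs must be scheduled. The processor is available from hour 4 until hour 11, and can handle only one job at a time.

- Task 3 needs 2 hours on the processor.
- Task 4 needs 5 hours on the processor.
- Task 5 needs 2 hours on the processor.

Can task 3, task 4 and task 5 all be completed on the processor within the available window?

No

The processor window is 11 − 4 = 7 hours.
Running back to back, the jobs need 2 + 5 + 2 = 9 hours on the processor.
Since 9 > 7, they cannot all fit.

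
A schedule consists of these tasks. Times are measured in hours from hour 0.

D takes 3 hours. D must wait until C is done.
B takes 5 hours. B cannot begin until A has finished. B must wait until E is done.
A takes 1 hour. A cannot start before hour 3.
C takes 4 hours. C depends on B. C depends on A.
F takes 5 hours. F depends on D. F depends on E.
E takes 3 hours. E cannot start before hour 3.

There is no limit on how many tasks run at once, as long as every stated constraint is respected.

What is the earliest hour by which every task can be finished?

E cannot begin until its own release at hour 3. It runs from hour 3 to 3 + 3 = hour 6.
A waits on its own release at hour 3, so it starts at hour 3 and finishes at 3 + 1 = hour 4.
B has to wait for A (finishes hour 4); E (finishes hour 6). The latest of these is hour 6, so B runs hour 6 to 6 + 5 = hour 11.
For C: B (finishes hour 11); A (finishes hour 4). Taking the maximum gives a start of hour 11, and it finishes at 11 + 4 = hour 15.
D waits on C (finishes hour 15), so it starts at hour 15 and finishes at 15 + 3 = hour 18.
F cannot start until D (finishes hour 18); E (finishes hour 6). The controlling bound is hour 18, so F finishes at 18 + 5 = hour 23.
All tasks are finished once the last one completes. Finish times: A at 4, B at 11, C at 15, D at 18, E at 6, F at 23. The latest is hour 23.

23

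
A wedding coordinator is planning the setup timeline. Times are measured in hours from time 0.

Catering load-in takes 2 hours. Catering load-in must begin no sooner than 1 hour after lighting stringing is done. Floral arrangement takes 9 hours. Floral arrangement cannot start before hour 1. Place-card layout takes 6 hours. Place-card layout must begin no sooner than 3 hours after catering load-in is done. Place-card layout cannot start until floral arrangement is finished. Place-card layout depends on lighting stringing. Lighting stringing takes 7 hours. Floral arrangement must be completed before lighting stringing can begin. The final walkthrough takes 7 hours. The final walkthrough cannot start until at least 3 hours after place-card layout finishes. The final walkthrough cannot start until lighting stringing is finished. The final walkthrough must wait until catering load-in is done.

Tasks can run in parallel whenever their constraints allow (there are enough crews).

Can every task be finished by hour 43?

Floral arrangement cannot begin until its own release at hour 1. It runs from hour 1 to 1 + 9 = hour 10.
Lighting stringing cannot begin until floral arrangement (finishes hour 10). It runs from hour 10 to 10 + 7 = hour 17.
After lighting stringing (finishes hour 17, plus 1-hour gap → hour 18), catering load-in can start at hour 18 and finishes at hour 20.
Place-card layout has to wait for catering load-in (finishes hour 20, plus 3-hour gap → hour 23); floral arrangement (finishes hour 10); lighting stringing (finishes hour 17). The latest of these is hour 23, so place-card layout runs hour 23 to 23 + 6 = hour 29.
The final walkthrough cannot start until place-card layout (finishes hour 29, plus 3-hour gap → hour 32); lighting stringing (finishes hour 17); catering load-in (finishes hour 20). The controlling bound is hour 32, so the final walkthrough finishes at 32 + 7 = hour 39.
Every task is finished by hour 39, which is no later than the deadline of 43, so the schedule is feasible.

Yes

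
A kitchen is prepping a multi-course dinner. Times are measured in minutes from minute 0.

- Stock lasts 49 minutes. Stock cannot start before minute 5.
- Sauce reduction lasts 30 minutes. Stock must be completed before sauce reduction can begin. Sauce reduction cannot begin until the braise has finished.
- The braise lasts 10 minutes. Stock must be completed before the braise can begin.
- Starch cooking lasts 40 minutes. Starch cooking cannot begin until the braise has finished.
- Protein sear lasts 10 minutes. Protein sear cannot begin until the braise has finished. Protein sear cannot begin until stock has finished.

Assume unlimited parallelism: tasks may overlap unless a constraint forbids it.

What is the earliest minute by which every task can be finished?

104

After its own release at minute 5, stock can start at minute 5 and finishes at minute 54.
After stock (finishes minute 54), the braise can start at minute 54 and finishes at minute 64.
After the braise (finishes minute 64), starch cooking can start at minute 64 and finishes at minute 104.
For sauce reduction: stock (finishes minute 54); the braise (finishes minute 64). Taking the maximum gives a start of minute 64, and it finishes at 64 + 30 = minute 94.
For protein sear: the braise (finishes minute 64); stock (finishes minute 54). Taking the maximum gives a start of minute 64, and it finishes at 64 + 10 = minute 74.
All tasks are finished once the last one completes. Finish times: Stock at 54, The braise at 64, Protein sear at 74, Sauce reduction at 94, Starch cooking at 104. The latest is minute 104.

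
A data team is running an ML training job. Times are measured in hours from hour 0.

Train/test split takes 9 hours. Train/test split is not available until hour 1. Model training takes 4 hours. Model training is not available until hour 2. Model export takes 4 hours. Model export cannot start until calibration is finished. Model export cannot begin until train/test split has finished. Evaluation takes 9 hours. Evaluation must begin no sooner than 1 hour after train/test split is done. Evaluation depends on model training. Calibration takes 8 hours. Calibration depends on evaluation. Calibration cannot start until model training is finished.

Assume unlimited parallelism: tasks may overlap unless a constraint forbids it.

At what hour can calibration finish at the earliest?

28

Model training cannot begin until its own release at hour 2. It runs from hour 2 to 2 + 4 = hour 6.
Train/test split waits on its own release at hour 1, so it starts at hour 1 and finishes at 1 + 9 = hour 10.
Evaluation needs all of train/test split (finishes hour 10, plus 1-hour gap → hour 11); model training (finishes hour 6). That puts its earliest start at hour 11; it finishes at 11 + 9 = hour 20.
Calibration has to wait for evaluation (finishes hour 20); model training (finishes hour 6). The latest of these is hour 20, so calibration runs hour 20 to 20 + 8 = hour 28.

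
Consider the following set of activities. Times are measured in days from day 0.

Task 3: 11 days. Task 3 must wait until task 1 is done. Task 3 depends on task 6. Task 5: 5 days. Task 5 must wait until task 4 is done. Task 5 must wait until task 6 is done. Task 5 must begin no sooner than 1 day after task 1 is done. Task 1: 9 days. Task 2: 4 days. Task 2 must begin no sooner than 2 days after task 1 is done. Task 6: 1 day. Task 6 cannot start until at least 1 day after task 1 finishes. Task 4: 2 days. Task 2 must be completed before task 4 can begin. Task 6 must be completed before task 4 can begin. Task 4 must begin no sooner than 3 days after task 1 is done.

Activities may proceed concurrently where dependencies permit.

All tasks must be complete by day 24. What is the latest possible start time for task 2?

13

To finish by day 24, task 5 (duration 5) must start no later than day 19.
Task 4 feeds into task 5 (must start by day 19); so task 4 must finish by day 19 and therefore start by day 17.
Task 2 has to be done before task 4 (must start by day 17). That means finishing by day 17, i.e. starting by 17 − 4 = day 13.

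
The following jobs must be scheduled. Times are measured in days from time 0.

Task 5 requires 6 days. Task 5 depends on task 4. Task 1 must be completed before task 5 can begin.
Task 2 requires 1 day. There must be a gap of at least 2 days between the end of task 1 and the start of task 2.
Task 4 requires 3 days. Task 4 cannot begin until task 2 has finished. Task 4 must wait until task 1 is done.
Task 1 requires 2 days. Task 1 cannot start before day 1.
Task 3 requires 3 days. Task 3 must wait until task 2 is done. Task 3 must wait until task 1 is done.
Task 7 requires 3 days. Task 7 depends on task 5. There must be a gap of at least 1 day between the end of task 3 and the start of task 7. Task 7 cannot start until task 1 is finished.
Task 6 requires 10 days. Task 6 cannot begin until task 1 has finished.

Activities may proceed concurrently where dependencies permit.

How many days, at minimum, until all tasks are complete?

Task 1 waits on its own release at day 1, so it starts at day 1 and finishes at 1 + 2 = day 3.
Task 6 waits on task 1 (finishes day 3), so it starts at day 3 and finishes at 3 + 10 = day 13.
Task 2 waits on task 1 (finishes day 3, plus 2-day gap → day 5), so it starts at day 5 and finishes at 5 + 1 = day 6.
Task 4 cannot start until task 2 (finishes day 6); task 1 (finishes day 3). The controlling bound is day 6, so task 4 finishes at 6 + 3 = day 9.
Task 5 cannot start until task 4 (finishes day 9); task 1 (finishes day 3). The controlling bound is day 9, so task 5 finishes at 9 + 6 = day 15.
Task 3 needs all of task 2 (finishes day 6); task 1 (finishes day 3). That puts its earliest start at day 6; it finishes at 6 + 3 = day 9.
For task 7: task 5 (finishes day 15); task 3 (finishes day 9, plus 1-day gap → day 10); task 1 (finishes day 3). Taking the maximum gives a start of day 15, and it finishes at 15 + 3 = day 18.
All tasks are finished once the last one completes. Finish times: Task 1 at 3, Task 2 at 6, Task 3 at 9, Task 4 at 9, Task 5 at 15, Task 6 at 13, Task 7 at 18. The latest is day 18.

18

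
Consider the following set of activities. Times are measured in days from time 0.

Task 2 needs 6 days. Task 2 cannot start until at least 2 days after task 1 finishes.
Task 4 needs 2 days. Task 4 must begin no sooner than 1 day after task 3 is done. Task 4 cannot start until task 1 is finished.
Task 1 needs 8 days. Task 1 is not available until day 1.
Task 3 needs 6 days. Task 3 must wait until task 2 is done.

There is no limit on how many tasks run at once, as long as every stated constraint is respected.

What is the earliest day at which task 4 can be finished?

26

Task 1 cannot begin until its own release at day 1. It runs from day 1 to 1 + 8 = day 9.
Task 2 waits on task 1 (finishes day 9, plus 2-day gap → day 11), so it starts at day 11 and finishes at 11 + 6 = day 17.
Task 3 waits on task 2 (finishes day 17), so it starts at day 17 and finishes at 17 + 6 = day 23.
Task 4 has to wait for task 3 (finishes day 23, plus 1-day gap → day 24); task 1 (finishes day 9). The latest of these is day 24, so task 4 runs day 24 to 24 + 2 = day 26.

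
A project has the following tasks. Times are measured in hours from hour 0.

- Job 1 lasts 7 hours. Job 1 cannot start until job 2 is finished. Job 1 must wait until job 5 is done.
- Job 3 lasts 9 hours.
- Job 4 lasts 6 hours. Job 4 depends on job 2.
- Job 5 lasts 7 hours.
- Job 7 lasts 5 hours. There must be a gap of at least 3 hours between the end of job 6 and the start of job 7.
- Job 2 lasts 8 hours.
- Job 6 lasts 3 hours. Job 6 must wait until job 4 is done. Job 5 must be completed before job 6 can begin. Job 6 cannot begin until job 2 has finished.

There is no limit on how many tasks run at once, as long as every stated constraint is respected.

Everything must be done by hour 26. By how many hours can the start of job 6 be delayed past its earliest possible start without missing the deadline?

Job 5 has no prerequisites, so it starts at hour 0 and finishes at hour 7.
Job 2 has no prerequisites, so it starts at hour 0 and finishes at hour 8.
Job 4 cannot begin until job 2 (finishes hour 8). It runs from hour 8 to 8 + 6 = hour 14.
Job 6 needs all of job 4 (finishes hour 14); job 5 (finishes hour 7); job 2 (finishes hour 8). That puts its earliest start at hour 14; it finishes at 14 + 3 = hour 17.

Working backward from the deadline:
To finish by hour 26, job 7 (duration 5) must start no later than hour 21.
Job 6 must finish before job 7 (must start by hour 21, minus 3-hour gap → hour 18). With a 3-hour duration, job 6 must start by 18 − 3 = hour 15.
So job 6 can start as early as hour 14 and as late as hour 15, giving 15 − 14 = 1 hour of slack.

1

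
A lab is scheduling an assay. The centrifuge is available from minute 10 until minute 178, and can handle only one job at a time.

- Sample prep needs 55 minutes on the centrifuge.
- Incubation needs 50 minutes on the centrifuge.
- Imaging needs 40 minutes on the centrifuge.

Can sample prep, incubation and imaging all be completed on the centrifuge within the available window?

Yes

The centrifuge window is 178 − 10 = 168 minutes.
Running back to back, the jobs need 55 + 50 + 40 = 145 minutes on the centrifuge.
Since 145 ≤ 168, they fit within the window.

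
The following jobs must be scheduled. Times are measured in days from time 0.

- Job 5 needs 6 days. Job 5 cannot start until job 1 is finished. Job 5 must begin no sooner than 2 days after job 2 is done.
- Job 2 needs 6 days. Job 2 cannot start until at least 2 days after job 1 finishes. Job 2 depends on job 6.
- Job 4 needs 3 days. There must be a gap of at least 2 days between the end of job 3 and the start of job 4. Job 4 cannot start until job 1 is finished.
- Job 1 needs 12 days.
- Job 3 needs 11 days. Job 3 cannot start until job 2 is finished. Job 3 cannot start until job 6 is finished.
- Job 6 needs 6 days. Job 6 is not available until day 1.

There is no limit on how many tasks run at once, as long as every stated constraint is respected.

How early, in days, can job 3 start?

20

Job 6 waits on its own release at day 1, so it starts at day 1 and finishes at 1 + 6 = day 7.
Job 1 can start immediately at day 0; it finishes at day 12.
Job 2 cannot start until job 1 (finishes day 12, plus 2-day gap → day 14); job 6 (finishes day 7). The controlling bound is day 14, so job 2 finishes at 14 + 6 = day 20.
Job 3 waits on job 2 (finishes day 20); job 6 (finishes day 7). The latest of these is day 20, which is the earliest job 3 can start.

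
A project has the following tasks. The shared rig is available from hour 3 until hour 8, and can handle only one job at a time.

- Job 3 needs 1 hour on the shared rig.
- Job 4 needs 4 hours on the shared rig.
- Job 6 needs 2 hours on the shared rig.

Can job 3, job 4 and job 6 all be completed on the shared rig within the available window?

The shared rig window is 8 − 3 = 5 hours.
Running back to back, the jobs need 1 + 4 + 2 = 7 hours on the shared rig.
Since 7 > 5, they cannot all fit.

No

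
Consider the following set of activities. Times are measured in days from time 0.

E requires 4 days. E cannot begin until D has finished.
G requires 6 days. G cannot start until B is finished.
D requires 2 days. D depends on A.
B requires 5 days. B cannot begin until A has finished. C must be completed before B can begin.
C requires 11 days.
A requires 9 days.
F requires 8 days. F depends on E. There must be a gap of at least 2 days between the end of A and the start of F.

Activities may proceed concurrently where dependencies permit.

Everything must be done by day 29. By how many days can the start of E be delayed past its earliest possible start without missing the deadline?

6

Nothing blocks A, so it runs from day 0 to day 9.
D waits on A (finishes day 9), so it starts at day 9 and finishes at 9 + 2 = day 11.
After D (finishes day 11), E can start at day 11 and finishes at day 15.

Working backward from the deadline:
F must finish by day 29; it takes 8 days, so it must start by 29 − 8 = day 21.
E has to be done before F (must start by day 21). That means finishing by day 21, i.e. starting by 21 − 4 = day 17.
So E can start as early as day 11 and as late as day 17, giving 17 − 11 = 6 days of slack.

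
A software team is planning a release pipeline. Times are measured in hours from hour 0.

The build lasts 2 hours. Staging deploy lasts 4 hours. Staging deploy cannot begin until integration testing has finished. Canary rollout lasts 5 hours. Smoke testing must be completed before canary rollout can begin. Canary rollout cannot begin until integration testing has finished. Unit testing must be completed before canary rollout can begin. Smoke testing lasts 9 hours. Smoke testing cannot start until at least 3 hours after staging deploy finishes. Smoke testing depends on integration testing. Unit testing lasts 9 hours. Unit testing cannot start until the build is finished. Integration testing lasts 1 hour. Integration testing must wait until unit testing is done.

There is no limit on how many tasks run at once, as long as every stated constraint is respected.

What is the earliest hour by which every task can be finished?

33

The build can start immediately at hour 0; it finishes at hour 2.
After the build (finishes hour 2), unit testing can start at hour 2 and finishes at hour 11.
Integration testing cannot begin until unit testing (finishes hour 11). It runs from hour 11 to 11 + 1 = hour 12.
Staging deploy cannot begin until integration testing (finishes hour 12). It runs from hour 12 to 12 + 4 = hour 16.
Smoke testing cannot start until staging deploy (finishes hour 16, plus 3-hour gap → hour 19); integration testing (finishes hour 12). The controlling bound is hour 19, so smoke testing finishes at 19 + 9 = hour 28.
For canary rollout: smoke testing (finishes hour 28); integration testing (finishes hour 12); unit testing (finishes hour 11). Taking the maximum gives a start of hour 28, and it finishes at 28 + 5 = hour 33.
All tasks are finished once the last one completes. Finish times: The build at 2, Unit testing at 11, Integration testing at 12, Staging deploy at 16, Smoke testing at 28, Canary rollout at 33. The latest is hour 33.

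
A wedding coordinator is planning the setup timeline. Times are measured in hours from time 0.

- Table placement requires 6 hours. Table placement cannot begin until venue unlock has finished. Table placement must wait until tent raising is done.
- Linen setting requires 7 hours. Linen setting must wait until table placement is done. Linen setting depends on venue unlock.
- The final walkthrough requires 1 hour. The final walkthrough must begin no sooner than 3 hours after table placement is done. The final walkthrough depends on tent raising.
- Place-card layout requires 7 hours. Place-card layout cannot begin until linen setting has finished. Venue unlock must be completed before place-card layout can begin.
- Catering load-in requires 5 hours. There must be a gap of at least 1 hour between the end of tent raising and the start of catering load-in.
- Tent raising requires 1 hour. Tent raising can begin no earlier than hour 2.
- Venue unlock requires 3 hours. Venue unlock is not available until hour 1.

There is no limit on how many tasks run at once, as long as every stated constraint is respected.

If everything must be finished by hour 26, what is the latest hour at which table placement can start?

6

To finish by hour 26, place-card layout (duration 7) must start no later than hour 19.
Linen setting feeds into place-card layout (must start by hour 19); so linen setting must finish by hour 19 and therefore start by hour 12.
The final walkthrough must finish by hour 26; it takes 1 hour, so it must start by 26 − 1 = hour 25.
For table placement: linen setting (must start by hour 12); the final walkthrough (must start by hour 25, minus 3-hour gap → hour 22). The most restrictive is hour 12; with a 6-hour duration, table placement must start by hour 6.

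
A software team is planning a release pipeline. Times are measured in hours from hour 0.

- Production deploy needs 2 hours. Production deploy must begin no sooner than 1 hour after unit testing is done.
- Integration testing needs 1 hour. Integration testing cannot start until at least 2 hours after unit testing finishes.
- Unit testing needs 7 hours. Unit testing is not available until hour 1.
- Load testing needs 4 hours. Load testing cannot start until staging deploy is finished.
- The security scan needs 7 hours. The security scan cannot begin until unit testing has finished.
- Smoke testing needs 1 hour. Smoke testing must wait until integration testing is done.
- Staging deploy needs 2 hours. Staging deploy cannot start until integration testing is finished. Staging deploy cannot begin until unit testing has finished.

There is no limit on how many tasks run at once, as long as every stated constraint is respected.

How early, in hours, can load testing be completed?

After its own release at hour 1, unit testing can start at hour 1 and finishes at hour 8.
After unit testing (finishes hour 8, plus 2-hour gap → hour 10), integration testing can start at hour 10 and finishes at hour 11.
Staging deploy needs all of integration testing (finishes hour 11); unit testing (finishes hour 8). That puts its earliest start at hour 11; it finishes at 11 + 2 = hour 13.
Load testing cannot begin until staging deploy (finishes hour 13). It runs from hour 13 to 13 + 4 = hour 17.

17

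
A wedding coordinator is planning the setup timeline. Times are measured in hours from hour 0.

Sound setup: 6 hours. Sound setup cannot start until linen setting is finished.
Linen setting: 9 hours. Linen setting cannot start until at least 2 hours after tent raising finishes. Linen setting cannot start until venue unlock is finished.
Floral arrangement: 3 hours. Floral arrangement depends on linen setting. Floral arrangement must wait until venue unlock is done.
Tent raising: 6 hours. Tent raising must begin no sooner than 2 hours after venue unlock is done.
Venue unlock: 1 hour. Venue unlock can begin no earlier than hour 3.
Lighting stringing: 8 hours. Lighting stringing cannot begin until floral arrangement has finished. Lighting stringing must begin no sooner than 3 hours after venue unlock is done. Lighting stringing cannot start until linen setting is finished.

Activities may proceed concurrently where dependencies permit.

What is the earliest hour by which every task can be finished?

After its own release at hour 3, venue unlock can start at hour 3 and finishes at hour 4.
Tent raising cannot begin until venue unlock (finishes hour 4, plus 2-hour gap → hour 6). It runs from hour 6 to 6 + 6 = hour 12.
For linen setting: tent raising (finishes hour 12, plus 2-hour gap → hour 14); venue unlock (finishes hour 4). Taking the maximum gives a start of hour 14, and it finishes at 14 + 9 = hour 23.
After linen setting (finishes hour 23), sound setup can start at hour 23 and finishes at hour 29.
Floral arrangement cannot start until linen setting (finishes hour 23); venue unlock (finishes hour 4). The controlling bound is hour 23, so floral arrangement finishes at 23 + 3 = hour 26.
Lighting stringing has to wait for floral arrangement (finishes hour 26); venue unlock (finishes hour 4, plus 3-hour gap → hour 7); linen setting (finishes hour 23). The latest of these is hour 26, so lighting stringing runs hour 26 to 26 + 8 = hour 34.
All tasks are finished once the last one completes. Finish times: Venue unlock at 4, Tent raising at 12, Linen setting at 23, Floral arrangement at 26, Lighting stringing at 34, Sound setup at 29. The latest is hour 34.

34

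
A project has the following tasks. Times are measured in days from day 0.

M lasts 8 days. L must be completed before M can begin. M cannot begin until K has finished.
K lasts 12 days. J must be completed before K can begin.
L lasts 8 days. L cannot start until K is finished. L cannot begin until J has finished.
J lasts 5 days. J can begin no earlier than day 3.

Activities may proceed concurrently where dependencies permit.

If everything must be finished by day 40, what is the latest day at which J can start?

M has no dependents, so it just needs to finish by day 40. Starting by 40 − 8 = day 32 achieves that.
L has to be done before M (must start by day 32). That means finishing by day 32, i.e. starting by 32 − 8 = day 24.
K must finish in time for L (must start by day 24); M (must start by day 32). The tightest is day 24, so K must start by 24 − 12 = day 12.
J feeds K (must start by day 12); L (must start by day 24). Taking the minimum, J must finish by day 12 and start by 12 − 5 = day 7.

7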